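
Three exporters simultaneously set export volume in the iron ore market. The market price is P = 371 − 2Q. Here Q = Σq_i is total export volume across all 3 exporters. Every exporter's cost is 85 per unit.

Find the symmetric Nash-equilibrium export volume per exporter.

35.75

A representative exporter's profit is π_i = q_i(371 − 2Q) − 85q_i, with Q = q_i + Σ_{j≠i} q_j.
First-order condition: 286 − 4q_i − 2Σ_{j≠i} q_j = 0.
In a symmetric equilibrium every exporter chooses the same q, so Σ_{j≠i} q_j = 2q. The condition becomes 286 − 8q = 0, giving q = 286/8 = 35.75.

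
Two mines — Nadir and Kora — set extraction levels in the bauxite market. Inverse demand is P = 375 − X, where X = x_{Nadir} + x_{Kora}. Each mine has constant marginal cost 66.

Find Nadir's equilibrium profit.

Mine Nadir's profit: π = x_{Nadir}(375 − (x_{Nadir} + x_{Kora})) − 66x_{Nadir}.
∂π/∂x_{Nadir} = 309 − 2x_{Nadir} − x_{Kora} = 0, so x_{Nadir} = 154.5 − 0.5x_{Kora}.
The game is symmetric, so in equilibrium x_{Kora} = x_{Nadir}: the reaction function gives 1.5x_{Nadir} = 154.5, hence x_{Nadir} = 103.
Price P = 375 − 206 = 169.
Nadir's profit: (169 − 66)·103 = 10609.

10609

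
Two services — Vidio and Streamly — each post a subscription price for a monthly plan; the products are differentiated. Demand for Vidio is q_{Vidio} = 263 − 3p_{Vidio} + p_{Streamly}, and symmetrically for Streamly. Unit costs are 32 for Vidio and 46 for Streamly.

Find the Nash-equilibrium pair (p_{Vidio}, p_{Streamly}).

73, 79

Vidio's profit: π = (p_{Vidio} − 32)(263 − 3p_{Vidio} + p_{Streamly}).
∂π/∂p_{Vidio} = 359 − 6p_{Vidio} + p_{Streamly} = 0 ⇒ p_{Vidio} = 359/6 + (1/6)p_{Streamly}.
Similarly p_{Streamly} = 401/6 + (1/6)p_{Vidio}.
Plugging p_{Streamly} into Vidio's best response: p_{Vidio} = 359/6 + (1/6)(401/6 + (1/6)p_{Vidio}) ⇒ (35/36)p_{Vidio} = 2555/36, so p_{Vidio} = 73.
Then p_{Streamly} = 401/6 + (1/6)·73 = 79.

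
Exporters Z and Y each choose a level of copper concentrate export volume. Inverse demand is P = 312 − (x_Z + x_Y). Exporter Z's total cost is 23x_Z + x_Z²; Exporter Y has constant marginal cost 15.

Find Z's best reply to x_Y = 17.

Exporter Z's profit: π = x_Z(312 − (x_Z + x_Y)) − 23x_Z − x_Z².
∂π/∂x_Z = 289 − 4x_Z − x_Y = 0, so x_Z = 72.25 − 0.25x_Y.
At x_Y = 17: x_Z = 72.25 − 0.25·17 = 68.

68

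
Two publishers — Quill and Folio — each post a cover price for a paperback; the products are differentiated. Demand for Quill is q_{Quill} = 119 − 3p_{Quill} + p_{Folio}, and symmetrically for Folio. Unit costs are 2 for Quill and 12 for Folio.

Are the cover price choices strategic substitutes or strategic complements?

strategic complements

Quill's profit: π = (p_{Quill} − 2)(119 − 3p_{Quill} + p_{Folio}).
∂π/∂p_{Quill} = 125 − 6p_{Quill} + p_{Folio} = 0 ⇒ p_{Quill} = 125/6 + (1/6)p_{Folio}.
The best-response slope dp_{Quill}/dp_{Folio} = 1/6 > 0: the reaction function is upward-sloping, so the choices are strategic complements.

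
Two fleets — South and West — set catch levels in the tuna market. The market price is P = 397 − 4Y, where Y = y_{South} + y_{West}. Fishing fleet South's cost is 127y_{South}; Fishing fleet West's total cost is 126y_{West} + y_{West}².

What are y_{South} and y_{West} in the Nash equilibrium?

Fishing fleet South's profit: π = y_{South}(397 − 4(y_{South} + y_{West})) − 127y_{South}.
∂π/∂y_{South} = 270 − 8y_{South} − 4y_{West} = 0, so y_{South} = 33.75 − 0.5y_{West}.
For West: ∂π/∂y_{West} = 271 − 10y_{West} − 4y_{South} = 0 ⇒ y_{West} = 27.1 − 0.4y_{South}.
Solving the two reaction functions simultaneously: (1 − (−0.5)(−0.4))y_{South} = 33.75 − 0.5·27.1, so 0.8y_{South} = 20.2 and y_{South} = 25.25.
Then y_{West} = 27.1 − 0.4·25.25 = 17.

25.25, 17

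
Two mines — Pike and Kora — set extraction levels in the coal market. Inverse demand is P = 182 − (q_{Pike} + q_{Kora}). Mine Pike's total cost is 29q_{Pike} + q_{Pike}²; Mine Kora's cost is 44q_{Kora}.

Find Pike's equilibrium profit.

1152

Mine Pike's profit: π = q_{Pike}(182 − (q_{Pike} + q_{Kora})) − 29q_{Pike} − q_{Pike}².
∂π/∂q_{Pike} = 153 − 4q_{Pike} − q_{Kora} = 0, so q_{Pike} = 38.25 − 0.25q_{Kora}.
For Kora: ∂π/∂q_{Kora} = 138 − 2q_{Kora} − q_{Pike} = 0 ⇒ q_{Kora} = 69 − 0.5q_{Pike}.
Solving the two reaction functions simultaneously: (1 − (−0.25)(−0.5))q_{Pike} = 38.25 − 0.25·69, so 0.875q_{Pike} = 21 and q_{Pike} = 24.
Then q_{Kora} = 69 − 0.5·24 = 57.
Price P = 182 − 81 = 101.
Pike's profit: (101 − 29)·24 − (24)² = 1152.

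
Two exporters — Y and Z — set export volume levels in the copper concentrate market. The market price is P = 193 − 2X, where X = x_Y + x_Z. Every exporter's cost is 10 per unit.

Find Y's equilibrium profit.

1860.5

Exporter Y's profit: π = x_Y(193 − 2(x_Y + x_Z)) − 10x_Y.
∂π/∂x_Y = 183 − 4x_Y − 2x_Z = 0, so x_Y = 45.75 − 0.5x_Z.
By symmetry x_Z = x_Y; substituting into the reaction function, 1.5x_Y = 45.75 and x_Y = 30.5.
Price P = 193 − 2·61 = 71.
Y's profit: (71 − 10)·30.5 = 1860.5.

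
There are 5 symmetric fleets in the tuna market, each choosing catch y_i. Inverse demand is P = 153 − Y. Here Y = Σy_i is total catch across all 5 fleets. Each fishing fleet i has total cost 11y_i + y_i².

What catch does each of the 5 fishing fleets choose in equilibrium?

A representative fishing fleet's profit is π_i = y_i(153 − Y) − 11y_i − y_i², with Y = y_i + Σ_{j≠i} y_j.
First-order condition: 142 − 4y_i − Σ_{j≠i} y_j = 0.
In a symmetric equilibrium every fishing fleet chooses the same y, so Σ_{j≠i} y_j = 4y. The condition becomes 142 − 8y = 0, giving y = 142/8 = 17.75.

17.75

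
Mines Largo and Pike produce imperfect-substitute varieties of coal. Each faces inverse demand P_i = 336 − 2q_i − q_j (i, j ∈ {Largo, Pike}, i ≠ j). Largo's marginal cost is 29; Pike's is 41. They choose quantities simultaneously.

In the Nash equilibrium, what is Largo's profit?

7737.68

Mine Largo's profit: π = q_{Largo}(336 − 2q_{Largo} − q_{Pike}) − 29q_{Largo}.
∂π/∂q_{Largo} = 307 − 4q_{Largo} − q_{Pike} = 0 ⇒ q_{Largo} = 76.75 − 0.25q_{Pike}.
Similarly q_{Pike} = 73.75 − 0.25q_{Largo}.
Solving the two reaction functions simultaneously: (1 − (−0.25)(−0.25))q_{Largo} = 76.75 − 0.25·73.75, so 0.9375q_{Largo} = 58.3125 and q_{Largo} = 62.2.
Then q_{Pike} = 73.75 − 0.25·62.2 = 58.2.
P_{Largo} = 336 − 2·62.2 − 58.2 = 153.4.
Profit = (153.4 − 29)·62.2 = 7737.68.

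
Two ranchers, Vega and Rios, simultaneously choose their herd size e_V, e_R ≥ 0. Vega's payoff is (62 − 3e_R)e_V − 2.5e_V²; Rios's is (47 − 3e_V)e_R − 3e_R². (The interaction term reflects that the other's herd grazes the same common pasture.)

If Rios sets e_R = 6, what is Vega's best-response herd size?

8.8

Expanding Vega's payoff: 62e_V − 3e_Re_V − 2.5e_V².
∂π/∂e_V = 62 − 3e_R − 5e_V = 0, so e_V = 12.4 − 0.6e_R.
At e_R = 6: e_V = 12.4 − 0.6·6 = 8.8.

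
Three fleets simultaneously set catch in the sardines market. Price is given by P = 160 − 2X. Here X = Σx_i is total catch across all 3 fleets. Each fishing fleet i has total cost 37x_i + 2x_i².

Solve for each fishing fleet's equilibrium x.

10.25

A representative fishing fleet's profit is π_i = x_i(160 − 2X) − 37x_i − 2x_i², with X = x_i + Σ_{j≠i} x_j.
First-order condition: 123 − 8x_i − 2Σ_{j≠i} x_j = 0.
Imposing symmetry (x_j = x for all j) turns Σ_{j≠i} x_j into 2x, so 123 = 12x and x = 10.25.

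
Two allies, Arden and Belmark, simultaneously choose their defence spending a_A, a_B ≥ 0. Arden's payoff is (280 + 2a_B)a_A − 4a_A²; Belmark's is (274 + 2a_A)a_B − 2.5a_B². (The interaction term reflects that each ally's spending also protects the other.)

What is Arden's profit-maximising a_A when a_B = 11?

37.75

Expanding Arden's payoff: 280a_A + 2a_Ba_A − 4a_A².
∂π/∂a_A = 280 + 2a_B − 8a_A = 0, so a_A = 35 + 0.25a_B.
At a_B = 11: a_A = 35 + 0.25·11 = 37.75.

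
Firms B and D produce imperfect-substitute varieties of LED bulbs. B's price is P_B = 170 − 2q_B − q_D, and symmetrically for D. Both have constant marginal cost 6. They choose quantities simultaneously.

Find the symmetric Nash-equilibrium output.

32.8

Firm B's profit: π = q_B(170 − 2q_B − q_D) − 6q_B.
∂π/∂q_B = 164 − 4q_B − q_D = 0 ⇒ q_B = 41 − 0.25q_D.
By symmetry q_D = q_B; substituting into the reaction function, 1.25q_B = 41 and q_B = 32.8.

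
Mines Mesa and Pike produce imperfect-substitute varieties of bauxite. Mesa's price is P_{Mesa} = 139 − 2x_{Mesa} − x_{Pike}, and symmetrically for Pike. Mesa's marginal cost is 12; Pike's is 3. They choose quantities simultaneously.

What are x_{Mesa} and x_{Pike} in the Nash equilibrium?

Mine Mesa's profit: π = x_{Mesa}(139 − 2x_{Mesa} − x_{Pike}) − 12x_{Mesa}.
∂π/∂x_{Mesa} = 127 − 4x_{Mesa} − x_{Pike} = 0 ⇒ x_{Mesa} = 31.75 − 0.25x_{Pike}.
Similarly x_{Pike} = 34 − 0.25x_{Mesa}.
Substituting the second reaction function into the first: x_{Mesa} = 31.75 − 0.25(34 − 0.25x_{Mesa}), which gives 0.9375x_{Mesa} = 23.25 ⇒ x_{Mesa} = 24.8.
Then x_{Pike} = 34 − 0.25·24.8 = 27.8.

24.8, 27.8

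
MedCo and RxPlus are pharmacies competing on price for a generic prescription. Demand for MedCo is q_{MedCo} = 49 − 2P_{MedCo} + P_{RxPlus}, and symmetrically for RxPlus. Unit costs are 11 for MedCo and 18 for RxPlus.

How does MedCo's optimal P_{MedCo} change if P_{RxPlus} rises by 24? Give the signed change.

MedCo's profit: π = (P_{MedCo} − 11)(49 − 2P_{MedCo} + P_{RxPlus}).
∂π/∂P_{MedCo} = 71 − 4P_{MedCo} + P_{RxPlus} = 0 ⇒ P_{MedCo} = 17.75 + 0.25P_{RxPlus}.
The reaction-function slope is 0.25, so a 24-unit rise in P_{RxPlus} moves P_{MedCo} by 0.25 × 24 = 6. MedCo's best response rises — the actions are strategic complements.

6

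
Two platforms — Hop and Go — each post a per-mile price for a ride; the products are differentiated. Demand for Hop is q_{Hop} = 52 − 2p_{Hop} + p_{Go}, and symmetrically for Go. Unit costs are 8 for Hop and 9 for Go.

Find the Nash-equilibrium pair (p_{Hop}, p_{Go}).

22.8, 23.2

Hop's profit: π = (p_{Hop} − 8)(52 − 2p_{Hop} + p_{Go}).
∂π/∂p_{Hop} = 68 − 4p_{Hop} + p_{Go} = 0 ⇒ p_{Hop} = 17 + 0.25p_{Go}.
Similarly p_{Go} = 17.5 + 0.25p_{Hop}.
Solving the two reaction functions simultaneously: (1 − (0.25)(0.25))p_{Hop} = 17 + 0.25·17.5, so 0.9375p_{Hop} = 21.375 and p_{Hop} = 22.8.
Then p_{Go} = 17.5 + 0.25·22.8 = 23.2.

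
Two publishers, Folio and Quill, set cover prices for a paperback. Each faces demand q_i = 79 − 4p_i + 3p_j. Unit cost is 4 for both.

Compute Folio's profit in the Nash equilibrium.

Folio's profit: π = (p_{Folio} − 4)(79 − 4p_{Folio} + 3p_{Quill}).
∂π/∂p_{Folio} = 95 − 8p_{Folio} + 3p_{Quill} = 0 ⇒ p_{Folio} = 11.875 + 0.375p_{Quill}.
By symmetry p_{Quill} = p_{Folio}; substituting into the reaction function, 0.625p_{Folio} = 11.875 and p_{Folio} = 19.
q_{Folio} = 79 − 4·19 + 3·19 = 60.
Profit = (19 − 4)·60 = 900.

900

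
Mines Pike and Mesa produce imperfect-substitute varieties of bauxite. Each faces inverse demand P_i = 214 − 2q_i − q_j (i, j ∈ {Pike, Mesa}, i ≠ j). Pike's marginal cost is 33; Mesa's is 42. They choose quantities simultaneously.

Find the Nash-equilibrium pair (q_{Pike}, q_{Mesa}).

Mine Pike's profit: π = q_{Pike}(214 − 2q_{Pike} − q_{Mesa}) − 33q_{Pike}.
∂π/∂q_{Pike} = 181 − 4q_{Pike} − q_{Mesa} = 0 ⇒ q_{Pike} = 45.25 − 0.25q_{Mesa}.
Similarly q_{Mesa} = 43 − 0.25q_{Pike}.
Substituting the second reaction function into the first: q_{Pike} = 45.25 − 0.25(43 − 0.25q_{Pike}), which gives 0.9375q_{Pike} = 34.5 ⇒ q_{Pike} = 36.8.
Then q_{Mesa} = 43 − 0.25·36.8 = 33.8.

36.8, 33.8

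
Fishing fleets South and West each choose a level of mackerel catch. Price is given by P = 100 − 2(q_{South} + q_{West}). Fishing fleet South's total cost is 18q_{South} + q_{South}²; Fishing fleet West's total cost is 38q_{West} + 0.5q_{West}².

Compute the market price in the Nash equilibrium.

62

Fishing fleet South's profit: π = q_{South}(100 − 2(q_{South} + q_{West})) − 18q_{South} − q_{South}².
∂π/∂q_{South} = 82 − 6q_{South} − 2q_{West} = 0, so q_{South} = 41/3 − (1/3)q_{West}.
For West: ∂π/∂q_{West} = 62 − 5q_{West} − 2q_{South} = 0 ⇒ q_{West} = 12.4 − 0.4q_{South}.
Substituting the second reaction function into the first: q_{South} = 41/3 − (1/3)(12.4 − 0.4q_{South}), which gives (13/15)q_{South} = 143/15 ⇒ q_{South} = 11.
Then q_{West} = 12.4 − 0.4·11 = 8.
Equilibrium price: P = 100 − 2·19 = 62.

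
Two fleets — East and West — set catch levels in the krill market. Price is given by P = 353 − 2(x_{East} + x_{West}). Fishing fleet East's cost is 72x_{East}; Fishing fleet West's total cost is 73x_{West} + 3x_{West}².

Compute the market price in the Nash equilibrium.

197

Fishing fleet East's profit: π = x_{East}(353 − 2(x_{East} + x_{West})) − 72x_{East}.
∂π/∂x_{East} = 281 − 4x_{East} − 2x_{West} = 0, so x_{East} = 70.25 − 0.5x_{West}.
For West: ∂π/∂x_{West} = 280 − 10x_{West} − 2x_{East} = 0 ⇒ x_{West} = 28 − 0.2x_{East}.
Plugging x_{West} into East's best response: x_{East} = 70.25 − 0.5(28 − 0.2x_{East}) ⇒ 0.9x_{East} = 56.25, so x_{East} = 62.5.
Then x_{West} = 28 − 0.2·62.5 = 15.5.
Equilibrium price: P = 353 − 2·78 = 197.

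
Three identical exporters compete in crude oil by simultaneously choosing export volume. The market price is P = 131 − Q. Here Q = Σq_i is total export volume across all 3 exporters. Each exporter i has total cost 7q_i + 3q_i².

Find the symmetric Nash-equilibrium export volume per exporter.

A representative exporter's profit is π_i = q_i(131 − Q) − 7q_i − 3q_i², with Q = q_i + Σ_{j≠i} q_j.
First-order condition: 124 − 8q_i − Σ_{j≠i} q_j = 0.
With identical exporters, set every q_j = q: then 124 − 8q − 2q = 0, i.e. q = 124/10 = 12.4.

12.4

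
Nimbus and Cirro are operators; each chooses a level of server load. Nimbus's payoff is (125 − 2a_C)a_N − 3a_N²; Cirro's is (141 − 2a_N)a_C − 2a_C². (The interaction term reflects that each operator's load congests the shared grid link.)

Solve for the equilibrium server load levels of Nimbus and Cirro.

10.9, 29.8

Expanding Nimbus's payoff: 125a_N − 2a_Ca_N − 3a_N².
∂π/∂a_N = 125 − 2a_C − 6a_N = 0, so a_N = 125/6 − (1/3)a_C.
Likewise for Cirro: a_C = 35.25 − 0.5a_N.
Substituting the second reaction function into the first: a_N = 125/6 − (1/3)(35.25 − 0.5a_N), which gives (5/6)a_N = 109/12 ⇒ a_N = 10.9.
Then a_C = 35.25 − 0.5·10.9 = 29.8.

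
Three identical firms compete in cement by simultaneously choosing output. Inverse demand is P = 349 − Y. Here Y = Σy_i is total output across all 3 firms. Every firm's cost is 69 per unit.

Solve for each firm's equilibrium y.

70

A representative firm's profit is π_i = y_i(349 − Y) − 69y_i, with Y = y_i + Σ_{j≠i} y_j.
First-order condition: 280 − 2y_i − Σ_{j≠i} y_j = 0.
In a symmetric equilibrium every firm chooses the same y, so Σ_{j≠i} y_j = 2y. The condition becomes 280 − 4y = 0, giving y = 280/4 = 70.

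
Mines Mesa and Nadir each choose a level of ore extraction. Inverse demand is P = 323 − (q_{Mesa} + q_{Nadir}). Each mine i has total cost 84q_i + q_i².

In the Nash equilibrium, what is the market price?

227.4

Mine Mesa's profit: π = q_{Mesa}(323 − (q_{Mesa} + q_{Nadir})) − 84q_{Mesa} − q_{Mesa}².
∂π/∂q_{Mesa} = 239 − 4q_{Mesa} − q_{Nadir} = 0, so q_{Mesa} = 59.75 − 0.25q_{Nadir}.
The game is symmetric, so in equilibrium q_{Nadir} = q_{Mesa}: the reaction function gives 1.25q_{Mesa} = 59.75, hence q_{Mesa} = 47.8.
Equilibrium price: P = 323 − 95.6 = 227.4.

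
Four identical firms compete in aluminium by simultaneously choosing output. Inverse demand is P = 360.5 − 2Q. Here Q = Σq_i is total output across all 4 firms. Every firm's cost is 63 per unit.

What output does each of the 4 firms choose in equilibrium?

29.75

A representative firm's profit is π_i = q_i(360.5 − 2Q) − 63q_i, with Q = q_i + Σ_{j≠i} q_j.
First-order condition: 297.5 − 4q_i − 2Σ_{j≠i} q_j = 0.
With identical firms, set every q_j = q: then 297.5 − 4q − 6q = 0, i.e. q = 297.5/10 = 29.75.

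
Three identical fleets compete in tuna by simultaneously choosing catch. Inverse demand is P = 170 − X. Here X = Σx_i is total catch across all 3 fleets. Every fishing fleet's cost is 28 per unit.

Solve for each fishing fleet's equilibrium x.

35.5

A representative fishing fleet's profit is π_i = x_i(170 − X) − 28x_i, with X = x_i + Σ_{j≠i} x_j.
First-order condition: 142 − 2x_i − Σ_{j≠i} x_j = 0.
With identical fishing fleets, set every x_j = x: then 142 − 2x − 2x = 0, i.e. x = 142/4 = 35.5.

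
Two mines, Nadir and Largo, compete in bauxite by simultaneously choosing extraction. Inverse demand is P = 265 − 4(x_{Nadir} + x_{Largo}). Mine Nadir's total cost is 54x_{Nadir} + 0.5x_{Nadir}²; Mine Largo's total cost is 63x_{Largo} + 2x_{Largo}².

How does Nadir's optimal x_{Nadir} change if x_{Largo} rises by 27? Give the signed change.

Mine Nadir's profit: π = x_{Nadir}(265 − 4(x_{Nadir} + x_{Largo})) − 54x_{Nadir} − 0.5x_{Nadir}².
∂π/∂x_{Nadir} = 211 − 9x_{Nadir} − 4x_{Largo} = 0, so x_{Nadir} = 211/9 − (4/9)x_{Largo}.
The reaction-function slope is −4/9, so a 27-unit rise in x_{Largo} moves x_{Nadir} by −4/9 × 27 = −12. Nadir's best response falls — the actions are strategic substitutes.

-12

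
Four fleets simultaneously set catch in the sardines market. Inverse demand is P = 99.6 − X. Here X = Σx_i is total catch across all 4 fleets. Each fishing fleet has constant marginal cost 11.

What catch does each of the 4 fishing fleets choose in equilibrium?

A representative fishing fleet's profit is π_i = x_i(99.6 − X) − 11x_i, with X = x_i + Σ_{j≠i} x_j.
First-order condition: 88.6 − 2x_i − Σ_{j≠i} x_j = 0.
In a symmetric equilibrium every fishing fleet chooses the same x, so Σ_{j≠i} x_j = 3x. The condition becomes 88.6 − 5x = 0, giving x = 88.6/5 = 17.72.

17.72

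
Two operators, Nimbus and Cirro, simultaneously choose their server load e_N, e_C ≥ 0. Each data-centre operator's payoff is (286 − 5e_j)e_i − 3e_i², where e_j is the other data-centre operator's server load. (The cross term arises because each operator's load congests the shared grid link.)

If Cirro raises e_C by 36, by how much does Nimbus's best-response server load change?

-30

Nimbus's payoff is (286 − 5e_C)e_N − 3e_N².
∂π/∂e_N = 286 − 5e_C − 6e_N = 0, so e_N = 143/3 − (5/6)e_C.
The reaction-function slope is −5/6, so a 36-unit rise in e_C moves e_N by −5/6 × 36 = −30. Nimbus's best response falls — the actions are strategic substitutes.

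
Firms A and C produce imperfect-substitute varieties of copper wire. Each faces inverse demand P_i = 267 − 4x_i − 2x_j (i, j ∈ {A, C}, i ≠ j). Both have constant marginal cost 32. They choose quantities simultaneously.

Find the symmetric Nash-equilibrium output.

Firm A's profit: π = x_A(267 − 4x_A − 2x_C) − 32x_A.
∂π/∂x_A = 235 − 8x_A − 2x_C = 0 ⇒ x_A = 29.375 − 0.25x_C.
The game is symmetric, so in equilibrium x_C = x_A: the reaction function gives 1.25x_A = 29.375, hence x_A = 23.5.

23.5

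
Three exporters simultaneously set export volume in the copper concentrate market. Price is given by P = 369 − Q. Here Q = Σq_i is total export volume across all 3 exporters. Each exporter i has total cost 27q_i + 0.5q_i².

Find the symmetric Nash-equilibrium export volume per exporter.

68.4

A representative exporter's profit is π_i = q_i(369 − Q) − 27q_i − 0.5q_i², with Q = q_i + Σ_{j≠i} q_j.
First-order condition: 342 − 3q_i − Σ_{j≠i} q_j = 0.
With identical exporters, set every q_j = q: then 342 − 3q − 2q = 0, i.e. q = 342/5 = 68.4.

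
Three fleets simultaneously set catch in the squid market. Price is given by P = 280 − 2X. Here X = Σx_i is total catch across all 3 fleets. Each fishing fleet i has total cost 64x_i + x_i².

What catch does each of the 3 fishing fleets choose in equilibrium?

21.6

A representative fishing fleet's profit is π_i = x_i(280 − 2X) − 64x_i − x_i², with X = x_i + Σ_{j≠i} x_j.
First-order condition: 216 − 6x_i − 2Σ_{j≠i} x_j = 0.
With identical fishing fleets, set every x_j = x: then 216 − 6x − 4x = 0, i.e. x = 216/10 = 21.6.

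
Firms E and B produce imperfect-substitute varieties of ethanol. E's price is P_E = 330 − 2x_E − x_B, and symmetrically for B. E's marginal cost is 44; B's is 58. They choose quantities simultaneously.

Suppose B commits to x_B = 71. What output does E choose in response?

53.75

Firm E's profit: π = x_E(330 − 2x_E − x_B) − 44x_E.
∂π/∂x_E = 286 − 4x_E − x_B = 0 ⇒ x_E = 71.5 − 0.25x_B.
At x_B = 71: x_E = 71.5 − 0.25·71 = 53.75.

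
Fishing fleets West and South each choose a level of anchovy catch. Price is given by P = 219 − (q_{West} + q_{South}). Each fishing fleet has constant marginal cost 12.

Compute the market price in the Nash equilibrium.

Fishing fleet West's profit: π = q_{West}(219 − (q_{West} + q_{South})) − 12q_{West}.
∂π/∂q_{West} = 207 − 2q_{West} − q_{South} = 0, so q_{West} = 103.5 − 0.5q_{South}.
By symmetry q_{South} = q_{West}; substituting into the reaction function, 1.5q_{West} = 103.5 and q_{West} = 69.
Equilibrium price: P = 219 − 138 = 81.

81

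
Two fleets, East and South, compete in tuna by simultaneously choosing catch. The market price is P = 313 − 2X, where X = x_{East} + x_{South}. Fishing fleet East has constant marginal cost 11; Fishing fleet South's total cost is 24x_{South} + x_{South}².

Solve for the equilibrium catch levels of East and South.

61.7, 27.6

Fishing fleet East's profit: π = x_{East}(313 − 2(x_{East} + x_{South})) − 11x_{East}.
∂π/∂x_{East} = 302 − 4x_{East} − 2x_{South} = 0, so x_{East} = 75.5 − 0.5x_{South}.
For South: ∂π/∂x_{South} = 289 − 6x_{South} − 2x_{East} = 0 ⇒ x_{South} = 289/6 − (1/3)x_{East}.
Plugging x_{South} into East's best response: x_{East} = 75.5 − 0.5(289/6 − (1/3)x_{East}) ⇒ (5/6)x_{East} = 617/12, so x_{East} = 61.7.
Then x_{South} = 289/6 − (1/3)·61.7 = 27.6.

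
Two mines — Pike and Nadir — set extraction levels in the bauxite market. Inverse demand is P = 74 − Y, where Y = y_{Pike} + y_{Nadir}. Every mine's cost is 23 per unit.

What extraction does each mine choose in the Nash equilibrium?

Mine Pike's profit: π = y_{Pike}(74 − (y_{Pike} + y_{Nadir})) − 23y_{Pike}.
∂π/∂y_{Pike} = 51 − 2y_{Pike} − y_{Nadir} = 0, so y_{Pike} = 25.5 − 0.5y_{Nadir}.
Setting y_{Pike} = y_{Nadir} in the reaction function: y_{Pike} = 25.5 − 0.5y_{Pike}, so y_{Pike} = 25.5 / 1.5 = 17.

17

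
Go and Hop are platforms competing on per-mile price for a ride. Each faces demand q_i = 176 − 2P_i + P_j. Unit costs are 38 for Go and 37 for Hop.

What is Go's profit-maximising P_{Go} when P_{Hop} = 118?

92.5

Go's profit: π = (P_{Go} − 38)(176 − 2P_{Go} + P_{Hop}).
∂π/∂P_{Go} = 252 − 4P_{Go} + P_{Hop} = 0 ⇒ P_{Go} = 63 + 0.25P_{Hop}.
At P_{Hop} = 118: P_{Go} = 63 + 0.25·118 = 92.5.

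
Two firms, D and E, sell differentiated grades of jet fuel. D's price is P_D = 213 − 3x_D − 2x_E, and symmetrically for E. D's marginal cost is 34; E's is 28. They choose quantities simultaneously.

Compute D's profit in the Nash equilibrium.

Firm D's profit: π = x_D(213 − 3x_D − 2x_E) − 34x_D.
∂π/∂x_D = 179 − 6x_D − 2x_E = 0 ⇒ x_D = 179/6 − (1/3)x_E.
Similarly x_E = 185/6 − (1/3)x_D.
Solving the two reaction functions simultaneously: (1 − (−1/3)(−1/3))x_D = 179/6 − (1/3)·(185/6), so (8/9)x_D = 176/9 and x_D = 22.
Then x_E = 185/6 − (1/3)·22 = 23.5.
P_D = 213 − 3·22 − 2·23.5 = 100.
Profit = (100 − 34)·22 = 1452.

1452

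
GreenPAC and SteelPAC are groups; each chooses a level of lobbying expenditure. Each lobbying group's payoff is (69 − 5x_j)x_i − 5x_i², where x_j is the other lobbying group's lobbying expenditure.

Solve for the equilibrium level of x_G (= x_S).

GreenPAC's payoff is (69 − 5x_S)x_G − 5x_G².
∂π/∂x_G = 69 − 5x_S − 10x_G = 0, so x_G = 6.9 − 0.5x_S.
By symmetry x_S = x_G; substituting into the reaction function, 1.5x_G = 6.9 and x_G = 4.6.

4.6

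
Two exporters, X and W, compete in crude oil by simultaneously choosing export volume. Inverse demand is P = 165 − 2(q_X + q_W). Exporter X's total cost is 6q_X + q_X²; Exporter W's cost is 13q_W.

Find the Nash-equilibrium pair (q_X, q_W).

16.6, 29.7

Exporter X's profit: π = q_X(165 − 2(q_X + q_W)) − 6q_X − q_X².
∂π/∂q_X = 159 − 6q_X − 2q_W = 0, so q_X = 26.5 − (1/3)q_W.
For W: ∂π/∂q_W = 152 − 4q_W − 2q_X = 0 ⇒ q_W = 38 − 0.5q_X.
Substituting the second reaction function into the first: q_X = 26.5 − (1/3)(38 − 0.5q_X), which gives (5/6)q_X = 83/6 ⇒ q_X = 16.6.
Then q_W = 38 − 0.5·16.6 = 29.7.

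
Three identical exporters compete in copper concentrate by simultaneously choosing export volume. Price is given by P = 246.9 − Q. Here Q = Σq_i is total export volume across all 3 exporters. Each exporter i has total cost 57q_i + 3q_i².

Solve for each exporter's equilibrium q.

18.99

A representative exporter's profit is π_i = q_i(246.9 − Q) − 57q_i − 3q_i², with Q = q_i + Σ_{j≠i} q_j.
First-order condition: 189.9 − 8q_i − Σ_{j≠i} q_j = 0.
In a symmetric equilibrium every exporter chooses the same q, so Σ_{j≠i} q_j = 2q. The condition becomes 189.9 − 10q = 0, giving q = 189.9/10 = 18.99.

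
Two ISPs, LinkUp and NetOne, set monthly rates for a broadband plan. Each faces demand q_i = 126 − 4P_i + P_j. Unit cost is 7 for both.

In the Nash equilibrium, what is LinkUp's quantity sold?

60

LinkUp's profit: π = (P_{LinkUp} − 7)(126 − 4P_{LinkUp} + P_{NetOne}).
∂π/∂P_{LinkUp} = 154 − 8P_{LinkUp} + P_{NetOne} = 0 ⇒ P_{LinkUp} = 19.25 + 0.125P_{NetOne}.
Setting P_{LinkUp} = P_{NetOne} in the reaction function: P_{LinkUp} = 19.25 + 0.125P_{LinkUp}, so P_{LinkUp} = 19.25 / 0.875 = 22.
q_{LinkUp} = 126 − 4·22 + 22 = 60.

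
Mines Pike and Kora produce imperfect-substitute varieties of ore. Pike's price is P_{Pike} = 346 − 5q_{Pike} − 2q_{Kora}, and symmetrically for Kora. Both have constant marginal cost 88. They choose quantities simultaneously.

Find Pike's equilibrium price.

195.5

Mine Pike's profit: π = q_{Pike}(346 − 5q_{Pike} − 2q_{Kora}) − 88q_{Pike}.
∂π/∂q_{Pike} = 258 − 10q_{Pike} − 2q_{Kora} = 0 ⇒ q_{Pike} = 25.8 − 0.2q_{Kora}.
By symmetry q_{Kora} = q_{Pike}; substituting into the reaction function, 1.2q_{Pike} = 25.8 and q_{Pike} = 21.5.
P_{Pike} = 346 − 5·21.5 − 2·21.5 = 195.5.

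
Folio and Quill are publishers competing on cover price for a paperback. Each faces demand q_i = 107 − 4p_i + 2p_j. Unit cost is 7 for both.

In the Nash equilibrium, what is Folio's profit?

Folio's profit: π = (p_{Folio} − 7)(107 − 4p_{Folio} + 2p_{Quill}).
∂π/∂p_{Folio} = 135 − 8p_{Folio} + 2p_{Quill} = 0 ⇒ p_{Folio} = 16.875 + 0.25p_{Quill}.
Setting p_{Folio} = p_{Quill} in the reaction function: p_{Folio} = 16.875 + 0.25p_{Folio}, so p_{Folio} = 16.875 / 0.75 = 22.5.
q_{Folio} = 107 − 4·22.5 + 2·22.5 = 62.
Profit = (22.5 − 7)·62 = 961.

961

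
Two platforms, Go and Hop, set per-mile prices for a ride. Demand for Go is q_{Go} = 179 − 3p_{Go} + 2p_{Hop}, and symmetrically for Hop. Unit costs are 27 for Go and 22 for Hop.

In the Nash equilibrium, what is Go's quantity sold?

111.1875

Go's profit: π = (p_{Go} − 27)(179 − 3p_{Go} + 2p_{Hop}).
∂π/∂p_{Go} = 260 − 6p_{Go} + 2p_{Hop} = 0 ⇒ p_{Go} = 130/3 + (1/3)p_{Hop}.
Similarly p_{Hop} = 245/6 + (1/3)p_{Go}.
Solving the two reaction functions simultaneously: (1 − (1/3)(1/3))p_{Go} = 130/3 + (1/3)·(245/6), so (8/9)p_{Go} = 1025/18 and p_{Go} = 64.0625.
Then p_{Hop} = 245/6 + (1/3)·64.0625 = 62.1875.
q_{Go} = 179 − 3·64.0625 + 2·62.1875 = 111.1875.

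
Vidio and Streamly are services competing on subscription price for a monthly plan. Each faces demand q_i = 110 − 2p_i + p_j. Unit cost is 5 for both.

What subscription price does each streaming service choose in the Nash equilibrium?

40

Vidio's profit: π = (p_{Vidio} − 5)(110 − 2p_{Vidio} + p_{Streamly}).
∂π/∂p_{Vidio} = 120 − 4p_{Vidio} + p_{Streamly} = 0 ⇒ p_{Vidio} = 30 + 0.25p_{Streamly}.
Setting p_{Vidio} = p_{Streamly} in the reaction function: p_{Vidio} = 30 + 0.25p_{Vidio}, so p_{Vidio} = 30 / 0.75 = 40.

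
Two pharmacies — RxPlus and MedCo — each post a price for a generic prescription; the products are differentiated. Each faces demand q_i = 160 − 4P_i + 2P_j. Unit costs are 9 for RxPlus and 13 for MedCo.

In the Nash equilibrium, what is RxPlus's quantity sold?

RxPlus's profit: π = (P_{RxPlus} − 9)(160 − 4P_{RxPlus} + 2P_{MedCo}).
∂π/∂P_{RxPlus} = 196 − 8P_{RxPlus} + 2P_{MedCo} = 0 ⇒ P_{RxPlus} = 24.5 + 0.25P_{MedCo}.
Similarly P_{MedCo} = 26.5 + 0.25P_{RxPlus}.
Solving the two reaction functions simultaneously: (1 − (0.25)(0.25))P_{RxPlus} = 24.5 + 0.25·26.5, so 0.9375P_{RxPlus} = 31.125 and P_{RxPlus} = 33.2.
Then P_{MedCo} = 26.5 + 0.25·33.2 = 34.8.
q_{RxPlus} = 160 − 4·33.2 + 2·34.8 = 96.8.

96.8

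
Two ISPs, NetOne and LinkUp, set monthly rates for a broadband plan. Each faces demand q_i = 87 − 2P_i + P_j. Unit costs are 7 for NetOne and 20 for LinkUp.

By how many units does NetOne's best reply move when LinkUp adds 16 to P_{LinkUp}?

4

NetOne's profit: π = (P_{NetOne} − 7)(87 − 2P_{NetOne} + P_{LinkUp}).
∂π/∂P_{NetOne} = 101 − 4P_{NetOne} + P_{LinkUp} = 0 ⇒ P_{NetOne} = 25.25 + 0.25P_{LinkUp}.
The reaction-function slope is 0.25, so a 16-unit rise in P_{LinkUp} moves P_{NetOne} by 0.25 × 16 = 4. NetOne's best response rises — the actions are strategic complements.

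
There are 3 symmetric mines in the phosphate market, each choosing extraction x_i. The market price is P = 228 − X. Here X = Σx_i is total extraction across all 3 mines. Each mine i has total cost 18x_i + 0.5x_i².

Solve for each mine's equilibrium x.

42

A representative mine's profit is π_i = x_i(228 − X) − 18x_i − 0.5x_i², with X = x_i + Σ_{j≠i} x_j.
First-order condition: 210 − 3x_i − Σ_{j≠i} x_j = 0.
With identical mines, set every x_j = x: then 210 − 3x − 2x = 0, i.e. x = 210/5 = 42.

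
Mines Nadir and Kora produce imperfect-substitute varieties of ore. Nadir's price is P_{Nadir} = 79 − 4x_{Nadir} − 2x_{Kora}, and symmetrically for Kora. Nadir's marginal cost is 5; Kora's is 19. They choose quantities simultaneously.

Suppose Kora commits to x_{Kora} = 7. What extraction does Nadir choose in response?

Mine Nadir's profit: π = x_{Nadir}(79 − 4x_{Nadir} − 2x_{Kora}) − 5x_{Nadir}.
∂π/∂x_{Nadir} = 74 − 8x_{Nadir} − 2x_{Kora} = 0 ⇒ x_{Nadir} = 9.25 − 0.25x_{Kora}.
At x_{Kora} = 7: x_{Nadir} = 9.25 − 0.25·7 = 7.5.

7.5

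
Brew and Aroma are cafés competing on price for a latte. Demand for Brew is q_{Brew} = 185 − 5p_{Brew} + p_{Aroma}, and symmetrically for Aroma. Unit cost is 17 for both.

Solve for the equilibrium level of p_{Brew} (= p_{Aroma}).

Brew's profit: π = (p_{Brew} − 17)(185 − 5p_{Brew} + p_{Aroma}).
∂π/∂p_{Brew} = 270 − 10p_{Brew} + p_{Aroma} = 0 ⇒ p_{Brew} = 27 + 0.1p_{Aroma}.
By symmetry p_{Aroma} = p_{Brew}; substituting into the reaction function, 0.9p_{Brew} = 27 and p_{Brew} = 30.

30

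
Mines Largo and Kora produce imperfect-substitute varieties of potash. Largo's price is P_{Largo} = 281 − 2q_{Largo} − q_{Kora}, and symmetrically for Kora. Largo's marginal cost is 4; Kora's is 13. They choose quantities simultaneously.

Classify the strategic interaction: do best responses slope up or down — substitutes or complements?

Mine Largo's profit: π = q_{Largo}(281 − 2q_{Largo} − q_{Kora}) − 4q_{Largo}.
∂π/∂q_{Largo} = 277 − 4q_{Largo} − q_{Kora} = 0 ⇒ q_{Largo} = 69.25 − 0.25q_{Kora}.
The best-response slope dq_{Largo}/dq_{Kora} = −0.25 < 0: the reaction function is downward-sloping, so the choices are strategic substitutes.

strategic substitutes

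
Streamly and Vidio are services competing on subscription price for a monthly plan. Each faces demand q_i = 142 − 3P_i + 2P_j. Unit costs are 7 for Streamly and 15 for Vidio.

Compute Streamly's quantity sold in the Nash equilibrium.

105.75

Streamly's profit: π = (P_{Streamly} − 7)(142 − 3P_{Streamly} + 2P_{Vidio}).
∂π/∂P_{Streamly} = 163 − 6P_{Streamly} + 2P_{Vidio} = 0 ⇒ P_{Streamly} = 163/6 + (1/3)P_{Vidio}.
Similarly P_{Vidio} = 187/6 + (1/3)P_{Streamly}.
Solving the two reaction functions simultaneously: (1 − (1/3)(1/3))P_{Streamly} = 163/6 + (1/3)·(187/6), so (8/9)P_{Streamly} = 338/9 and P_{Streamly} = 42.25.
Then P_{Vidio} = 187/6 + (1/3)·42.25 = 45.25.
q_{Streamly} = 142 − 3·42.25 + 2·45.25 = 105.75.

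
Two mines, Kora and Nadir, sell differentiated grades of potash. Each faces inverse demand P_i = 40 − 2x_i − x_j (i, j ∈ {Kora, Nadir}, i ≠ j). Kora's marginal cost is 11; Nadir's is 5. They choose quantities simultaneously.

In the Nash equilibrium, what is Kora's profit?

Mine Kora's profit: π = x_{Kora}(40 − 2x_{Kora} − x_{Nadir}) − 11x_{Kora}.
∂π/∂x_{Kora} = 29 − 4x_{Kora} − x_{Nadir} = 0 ⇒ x_{Kora} = 7.25 − 0.25x_{Nadir}.
Similarly x_{Nadir} = 8.75 − 0.25x_{Kora}.
Substituting the second reaction function into the first: x_{Kora} = 7.25 − 0.25(8.75 − 0.25x_{Kora}), which gives 0.9375x_{Kora} = 5.0625 ⇒ x_{Kora} = 5.4.
Then x_{Nadir} = 8.75 − 0.25·5.4 = 7.4.
P_{Kora} = 40 − 2·5.4 − 7.4 = 21.8.
Profit = (21.8 − 11)·5.4 = 58.32.

58.32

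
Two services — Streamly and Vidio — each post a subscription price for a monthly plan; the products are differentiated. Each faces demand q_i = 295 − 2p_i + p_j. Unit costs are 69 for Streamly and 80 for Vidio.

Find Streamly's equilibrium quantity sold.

153.6

Streamly's profit: π = (p_{Streamly} − 69)(295 − 2p_{Streamly} + p_{Vidio}).
∂π/∂p_{Streamly} = 433 − 4p_{Streamly} + p_{Vidio} = 0 ⇒ p_{Streamly} = 108.25 + 0.25p_{Vidio}.
Similarly p_{Vidio} = 113.75 + 0.25p_{Streamly}.
Solving the two reaction functions simultaneously: (1 − (0.25)(0.25))p_{Streamly} = 108.25 + 0.25·113.75, so 0.9375p_{Streamly} = 136.6875 and p_{Streamly} = 145.8.
Then p_{Vidio} = 113.75 + 0.25·145.8 = 150.2.
q_{Streamly} = 295 − 2·145.8 + 150.2 = 153.6.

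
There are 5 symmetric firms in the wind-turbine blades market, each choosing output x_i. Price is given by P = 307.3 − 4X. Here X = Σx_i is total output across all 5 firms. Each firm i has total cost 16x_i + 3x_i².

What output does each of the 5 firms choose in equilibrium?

9.71

A representative firm's profit is π_i = x_i(307.3 − 4X) − 16x_i − 3x_i², with X = x_i + Σ_{j≠i} x_j.
First-order condition: 291.3 − 14x_i − 4Σ_{j≠i} x_j = 0.
In a symmetric equilibrium every firm chooses the same x, so Σ_{j≠i} x_j = 4x. The condition becomes 291.3 − 30x = 0, giving x = 291.3/30 = 9.71.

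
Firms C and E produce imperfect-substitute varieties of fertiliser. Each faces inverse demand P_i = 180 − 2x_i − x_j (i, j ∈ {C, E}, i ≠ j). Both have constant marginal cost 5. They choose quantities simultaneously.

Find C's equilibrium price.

Firm C's profit: π = x_C(180 − 2x_C − x_E) − 5x_C.
∂π/∂x_C = 175 − 4x_C − x_E = 0 ⇒ x_C = 43.75 − 0.25x_E.
The game is symmetric, so in equilibrium x_E = x_C: the reaction function gives 1.25x_C = 43.75, hence x_C = 35.
P_C = 180 − 2·35 − 35 = 75.

75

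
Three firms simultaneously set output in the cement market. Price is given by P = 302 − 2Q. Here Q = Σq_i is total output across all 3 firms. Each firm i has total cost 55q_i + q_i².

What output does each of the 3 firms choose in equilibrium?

24.7

A representative firm's profit is π_i = q_i(302 − 2Q) − 55q_i − q_i², with Q = q_i + Σ_{j≠i} q_j.
First-order condition: 247 − 6q_i − 2Σ_{j≠i} q_j = 0.
Imposing symmetry (q_j = q for all j) turns Σ_{j≠i} q_j into 2q, so 247 = 10q and q = 24.7.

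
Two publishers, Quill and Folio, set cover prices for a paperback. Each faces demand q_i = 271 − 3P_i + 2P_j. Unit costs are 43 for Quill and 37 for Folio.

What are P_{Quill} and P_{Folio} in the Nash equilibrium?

Quill's profit: π = (P_{Quill} − 43)(271 − 3P_{Quill} + 2P_{Folio}).
∂π/∂P_{Quill} = 400 − 6P_{Quill} + 2P_{Folio} = 0 ⇒ P_{Quill} = 200/3 + (1/3)P_{Folio}.
Similarly P_{Folio} = 191/3 + (1/3)P_{Quill}.
Substituting the second reaction function into the first: P_{Quill} = 200/3 + (1/3)(191/3 + (1/3)P_{Quill}), which gives (8/9)P_{Quill} = 791/9 ⇒ P_{Quill} = 98.875.
Then P_{Folio} = 191/3 + (1/3)·98.875 = 96.625.

98.875, 96.625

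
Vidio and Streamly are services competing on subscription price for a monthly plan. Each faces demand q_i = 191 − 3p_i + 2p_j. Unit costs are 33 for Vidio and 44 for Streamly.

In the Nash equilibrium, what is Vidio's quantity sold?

Vidio's profit: π = (p_{Vidio} − 33)(191 − 3p_{Vidio} + 2p_{Streamly}).
∂π/∂p_{Vidio} = 290 − 6p_{Vidio} + 2p_{Streamly} = 0 ⇒ p_{Vidio} = 145/3 + (1/3)p_{Streamly}.
Similarly p_{Streamly} = 323/6 + (1/3)p_{Vidio}.
Substituting the second reaction function into the first: p_{Vidio} = 145/3 + (1/3)(323/6 + (1/3)p_{Vidio}), which gives (8/9)p_{Vidio} = 1193/18 ⇒ p_{Vidio} = 74.5625.
Then p_{Streamly} = 323/6 + (1/3)·74.5625 = 78.6875.
q_{Vidio} = 191 − 3·74.5625 + 2·78.6875 = 124.6875.

124.6875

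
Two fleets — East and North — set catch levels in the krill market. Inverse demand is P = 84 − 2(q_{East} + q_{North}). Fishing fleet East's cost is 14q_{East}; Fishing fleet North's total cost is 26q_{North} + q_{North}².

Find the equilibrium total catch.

Fishing fleet East's profit: π = q_{East}(84 − 2(q_{East} + q_{North})) − 14q_{East}.
∂π/∂q_{East} = 70 − 4q_{East} − 2q_{North} = 0, so q_{East} = 17.5 − 0.5q_{North}.
For North: ∂π/∂q_{North} = 58 − 6q_{North} − 2q_{East} = 0 ⇒ q_{North} = 29/3 − (1/3)q_{East}.
Plugging q_{North} into East's best response: q_{East} = 17.5 − 0.5(29/3 − (1/3)q_{East}) ⇒ (5/6)q_{East} = 38/3, so q_{East} = 15.2.
Then q_{North} = 29/3 − (1/3)·15.2 = 4.6.
Total catch: 15.2 + 4.6 = 19.8.

19.8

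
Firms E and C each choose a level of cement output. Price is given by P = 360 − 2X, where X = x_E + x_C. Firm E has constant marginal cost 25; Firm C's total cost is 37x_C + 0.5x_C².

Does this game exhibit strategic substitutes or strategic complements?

Firm E's profit: π = x_E(360 − 2(x_E + x_C)) − 25x_E.
∂π/∂x_E = 335 − 4x_E − 2x_C = 0, so x_E = 83.75 − 0.5x_C.
The best-response slope dx_E/dx_C = −0.5 < 0: the reaction function is downward-sloping, so the choices are strategic substitutes.

strategic substitutes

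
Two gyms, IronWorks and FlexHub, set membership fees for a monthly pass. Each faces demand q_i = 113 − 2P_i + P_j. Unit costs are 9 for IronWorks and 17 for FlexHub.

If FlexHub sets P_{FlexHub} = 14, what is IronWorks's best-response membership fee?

IronWorks's profit: π = (P_{IronWorks} − 9)(113 − 2P_{IronWorks} + P_{FlexHub}).
∂π/∂P_{IronWorks} = 131 − 4P_{IronWorks} + P_{FlexHub} = 0 ⇒ P_{IronWorks} = 32.75 + 0.25P_{FlexHub}.
At P_{FlexHub} = 14: P_{IronWorks} = 32.75 + 0.25·14 = 36.25.

36.25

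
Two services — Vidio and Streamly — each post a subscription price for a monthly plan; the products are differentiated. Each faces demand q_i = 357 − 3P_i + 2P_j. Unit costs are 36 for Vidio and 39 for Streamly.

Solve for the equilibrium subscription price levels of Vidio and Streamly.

116.8125, 117.9375

Vidio's profit: π = (P_{Vidio} − 36)(357 − 3P_{Vidio} + 2P_{Streamly}).
∂π/∂P_{Vidio} = 465 − 6P_{Vidio} + 2P_{Streamly} = 0 ⇒ P_{Vidio} = 77.5 + (1/3)P_{Streamly}.
Similarly P_{Streamly} = 79 + (1/3)P_{Vidio}.
Plugging P_{Streamly} into Vidio's best response: P_{Vidio} = 77.5 + (1/3)(79 + (1/3)P_{Vidio}) ⇒ (8/9)P_{Vidio} = 623/6, so P_{Vidio} = 116.8125.
Then P_{Streamly} = 79 + (1/3)·116.8125 = 117.9375.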